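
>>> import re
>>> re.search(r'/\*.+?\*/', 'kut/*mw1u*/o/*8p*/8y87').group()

The match spans [3:11] → '/*mw1u*/'.

'/*mw1u*/'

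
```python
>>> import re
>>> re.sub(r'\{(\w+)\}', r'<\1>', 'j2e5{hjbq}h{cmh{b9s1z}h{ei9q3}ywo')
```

The replacement refers to a captured group, so each match is rewritten using its own captured text.

'j2e5<hjbq>h{cmh<b9s1z>h<ei9q3>ywo'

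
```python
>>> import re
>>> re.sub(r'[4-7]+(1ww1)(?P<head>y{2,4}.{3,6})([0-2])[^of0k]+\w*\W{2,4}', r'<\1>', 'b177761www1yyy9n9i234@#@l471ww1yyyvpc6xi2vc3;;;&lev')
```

Pattern: one or more of a character in [4-7]; then the literal '1w', then the literal 'w1' (captured); then 2 to 4 of the literal 'y', then 3 to 6 of any character (captured as 'head'); then a character in [0-2] (captured); then one or more of any character except [of0k], then zero or more of a word character, then 2 to 4 of a non-word character.
Matches: at [25:48] → '471ww1yyyvpc6xi2vc3;;;&'.
The replacement refers to a captured group, so each match is rewritten using its own captured text.

'b177761www1yyy9n9i234@#@l<1ww1>lev'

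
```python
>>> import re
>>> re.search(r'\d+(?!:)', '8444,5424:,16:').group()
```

`(?!…)`/`(?<!…)` only lets a position through if the neighbouring text does NOT match; no characters are consumed.
`search` walks the string left to right and returns the first match it finds.
The match spans [0:4] → '8444'.

'8444'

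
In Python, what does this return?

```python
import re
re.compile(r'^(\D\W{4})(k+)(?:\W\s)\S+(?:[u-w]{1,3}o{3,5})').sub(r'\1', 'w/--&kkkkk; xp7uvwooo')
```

This matches anchored at the start of the string; then a non-digit, then exactly 4 of a non-word character (captured); then one or more of a literal 'k' (captured); then a non-word character, then whitespace (non-capturing group); then one or more of a non-whitespace character; then 1 to 3 of a character in [u-w], then 3 to 5 of the literal 'o' (non-capturing group).
Matches: at [0:21] → 'w/--&kkkkk; xp7uvwooo'.
Each match is replaced using the text its own group 1 captured.

'w/--&'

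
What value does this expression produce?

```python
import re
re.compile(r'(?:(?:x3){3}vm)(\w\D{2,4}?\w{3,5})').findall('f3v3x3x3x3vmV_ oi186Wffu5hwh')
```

['V_ oi186']

The `?` after the quantifier makes it lazy — it takes as little as possible before letting the rest of the pattern try.
One capturing group, so `findall` returns just the captured substring from the one match — 1 in all.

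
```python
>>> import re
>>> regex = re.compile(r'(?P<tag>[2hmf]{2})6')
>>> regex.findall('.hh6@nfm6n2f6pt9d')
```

['hh', 'fm', '2f']

`findall` collects group 1 from each match (3 total).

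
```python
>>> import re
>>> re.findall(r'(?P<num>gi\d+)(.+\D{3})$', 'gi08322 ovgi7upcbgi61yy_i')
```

[('gi08322', ' ovgi7upcbgi61yy_i')]

The pattern matches the literal 'gi', then one or more of a digit (captured as 'num'); then one or more of any character, then exactly 3 of a non-digit (captured); then anchored at the end.
Scanning left to right: at [0:25] match 'gi08322 ovgi7upcbgi61yy_i', groups = ('gi08322', ' ovgi7upcbgi61yy_i').
2 groups means the one result is a tuple of 2 captured strings — 1 here.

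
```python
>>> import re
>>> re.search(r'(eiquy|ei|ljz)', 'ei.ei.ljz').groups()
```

('ei',)

The match spans [0:2] → 'ei'.
Captured: group 1 = 'ei'.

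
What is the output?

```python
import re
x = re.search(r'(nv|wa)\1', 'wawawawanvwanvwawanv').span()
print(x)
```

(0, 4)

`\1` has to match the exact text group 1 already captured.
`search` walks the string left to right and returns the first match it finds.
The match spans [0:4] → 'wawa'.
Captured: group 1 = 'wa'.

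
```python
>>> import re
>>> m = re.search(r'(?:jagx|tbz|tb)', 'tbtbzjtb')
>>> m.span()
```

The match spans [0:2] → 'tb'.

(0, 2)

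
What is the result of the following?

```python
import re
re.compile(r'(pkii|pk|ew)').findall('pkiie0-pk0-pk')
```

Branches in `(...|...)` are attempted left-to-right; the first branch that allows the whole pattern to succeed is taken.
Matches: at [0:4] match 'pkii', group 1 = 'pkii'; at [7:9] match 'pk', group 1 = 'pk'; at [11:13] match 'pk', group 1 = 'pk'.
One capturing group, so `findall` returns just the captured substring from each match — 3 in all.

['pkii', 'pk', 'pk']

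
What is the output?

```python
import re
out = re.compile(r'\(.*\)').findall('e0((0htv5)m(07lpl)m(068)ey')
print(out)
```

Scanning left to right: at [2:24] → '((0htv5)m(07lpl)m(068)'.
With no groups in the pattern, `findall` gives back each whole match — 1 here.

['((0htv5)m(07lpl)m(068)']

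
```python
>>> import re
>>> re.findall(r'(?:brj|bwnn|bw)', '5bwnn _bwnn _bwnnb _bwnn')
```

['bwnn', 'bwnn', 'bwnn', 'bwnn']

Alternation tries branches left to right and keeps the first one that lets the overall match succeed at that position.
With no groups in the pattern, `findall` gives back each whole match — 4 here.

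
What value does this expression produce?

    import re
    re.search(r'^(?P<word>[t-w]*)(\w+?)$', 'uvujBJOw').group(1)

Pattern: anchored at the start of the string; then zero or more of a character in [t-w] (captured as 'word'); then one or more of a word character (lazy) (captured); then anchored at the end.
`re.search` tries every starting position until one works.
The match spans [0:8] → 'uvujBJOw'.
Captured: group 1 = 'uvu', group 2 = 'jBJOw'.

'uvu'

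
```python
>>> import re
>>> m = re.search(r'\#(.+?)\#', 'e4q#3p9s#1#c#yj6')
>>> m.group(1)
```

'3p9s'

The match spans [3:9] → '#3p9s#'.
Captured: group 1 = '3p9s'.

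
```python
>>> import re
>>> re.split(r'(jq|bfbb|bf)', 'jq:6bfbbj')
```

['', 'jq', ':6', 'bfbb', 'j']

`|` is ordered: at each position the engine commits to the first alternative that works.
Matches to split on: at [0:2] → 'jq'; at [4:8] → 'bfbb'.
`re.split` interleaves the captured-group text with the surrounding fragments.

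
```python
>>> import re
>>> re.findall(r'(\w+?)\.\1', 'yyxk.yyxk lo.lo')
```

A backreference is literal: `\1` must see the identical characters the first group matched.
Walking the string: at [0:9] match 'yyxk.yyxk', group 1 = 'yyxk'; at [10:15] match 'lo.lo', group 1 = 'lo'.
Because there's exactly one group, `findall` drops the full match and keeps group 1 from each hit.

['yyxk', 'lo']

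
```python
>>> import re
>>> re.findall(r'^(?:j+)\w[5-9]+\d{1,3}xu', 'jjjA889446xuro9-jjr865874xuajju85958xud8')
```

['jjjA889446xu']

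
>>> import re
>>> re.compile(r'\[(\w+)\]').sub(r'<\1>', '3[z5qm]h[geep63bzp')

Matches: at [1:7] → '[z5qm]'.
The replacement refers to a captured group, so each match is rewritten using its own captured text.

'3<z5qm>h[geep63bzp'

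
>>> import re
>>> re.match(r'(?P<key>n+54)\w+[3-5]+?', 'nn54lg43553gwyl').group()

`re.match` only tries the pattern at the start of the string.
The match spans [0:11] → 'nn54lg43553'.

'nn54lg43553'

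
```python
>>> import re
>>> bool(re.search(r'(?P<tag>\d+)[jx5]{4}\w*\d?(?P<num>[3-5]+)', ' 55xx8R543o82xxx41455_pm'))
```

False

Here no position works, so the call returns None, and `bool(None)` is False.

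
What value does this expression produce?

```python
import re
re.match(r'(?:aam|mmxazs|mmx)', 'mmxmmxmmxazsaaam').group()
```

'mmx'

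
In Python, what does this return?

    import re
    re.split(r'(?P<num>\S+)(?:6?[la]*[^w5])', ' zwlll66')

[' ', 'zwlll6', '']

The pattern matches one or more of a non-whitespace character (captured as 'num'); then optionally a literal '6', then zero or more of one of [la], then any character except [w5] (non-capturing group).
Matches to split on: at [1:8] → 'zwlll66'.
Because the pattern has a capturing group, `split` also inserts each captured text between the pieces.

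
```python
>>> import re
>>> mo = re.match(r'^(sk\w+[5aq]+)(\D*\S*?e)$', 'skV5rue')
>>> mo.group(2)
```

This matches anchored at the start of the string; then the literal 'sk', then one or more of a word character, then one or more of one of [5aq] (captured); then zero or more of a non-digit, then zero or more of a non-whitespace character (lazy), then the literal 'e' (captured); then anchored at the end.
With `match`, the pattern is implicitly anchored at the beginning.
The match spans [0:7] → 'skV5rue'.
Captured: group 1 = 'skV5', group 2 = 'rue'.

'rue'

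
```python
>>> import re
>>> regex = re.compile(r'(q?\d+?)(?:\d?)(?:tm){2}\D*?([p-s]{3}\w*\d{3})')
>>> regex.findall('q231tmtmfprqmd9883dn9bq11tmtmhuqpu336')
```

[('q23', 'prqmd9883dn9bq11tmtmhuqpu336')]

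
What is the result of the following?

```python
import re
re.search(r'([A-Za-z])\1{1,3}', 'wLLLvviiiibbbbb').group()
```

A backreference is literal: `\1` must see the identical characters the first group matched.
`re.search` scans for the first position where the pattern succeeds.
The match spans [1:4] → 'LLL'.
Captured: group 1 = 'L'.

'LLL'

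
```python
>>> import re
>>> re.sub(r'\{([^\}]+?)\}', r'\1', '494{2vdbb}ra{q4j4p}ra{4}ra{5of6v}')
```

'4942vdbbraq4j4pra4ra5of6v'

Matches: at [3:10] → '{2vdbb}'; at [12:19] → '{q4j4p}'; at [21:24] → '{4}'; at [26:33] → '{5of6v}'.
The replacement refers to a captured group, so each match is rewritten using its own captured text.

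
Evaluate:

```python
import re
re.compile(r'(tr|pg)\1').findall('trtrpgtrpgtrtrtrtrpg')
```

A backreference is literal: `\1` must see the identical characters the first group matched.
Walking the string: at [0:4] match 'trtr', group 1 = 'tr'; at [10:14] match 'trtr', group 1 = 'tr'; at [14:18] match 'trtr', group 1 = 'tr'.
`findall` collects group 1 from each match (3 total).

['tr', 'tr', 'tr']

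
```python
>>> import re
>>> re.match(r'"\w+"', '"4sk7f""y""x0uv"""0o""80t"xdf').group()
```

'"4sk7f"'

`re.match` won't scan ahead — the pattern has to work from the very first character.
The match spans [0:7] → '"4sk7f"'.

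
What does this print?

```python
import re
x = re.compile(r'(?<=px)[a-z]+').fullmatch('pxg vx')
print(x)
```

None

`fullmatch` succeeds only if the pattern covers the string from start to end.
Here there's no way to consume every character, so the call returns None.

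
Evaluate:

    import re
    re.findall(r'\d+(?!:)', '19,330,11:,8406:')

['19', '330', '1', '840']

Because the assertion is negative and zero-width, positions next to the forbidden text are skipped.
Walking the string: at [0:2] → '19'; at [3:6] → '330'; at [7:8] → '1'; at [11:14] → '840'.
`findall` yields the raw match text (4 of them) because the pattern has no groups.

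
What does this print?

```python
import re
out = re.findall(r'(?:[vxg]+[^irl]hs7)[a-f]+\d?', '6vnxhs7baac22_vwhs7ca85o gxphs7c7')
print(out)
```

This matches one or more of one of [vxg], then any character except [irl], then the literal 'hs7' (non-capturing group); then one or more of a character in [a-f], then optionally a digit.
Walking the string: at [14:22] → 'vwhs7ca8'; at [25:33] → 'gxphs7c7'.
`findall` yields the raw match text (2 of them) because the pattern has no groups.

['vwhs7ca8', 'gxphs7c7']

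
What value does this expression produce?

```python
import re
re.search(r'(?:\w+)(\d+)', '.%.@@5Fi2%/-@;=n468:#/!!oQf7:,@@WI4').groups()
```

The pattern matches one or more of a word character (non-capturing group); then one or more of a digit (captured).
Unlike `match`, `search` isn't anchored — it looks for the pattern anywhere in the string.
The match spans [5:9] → '5Fi2'.
Captured: group 1 = '2'.

('2',)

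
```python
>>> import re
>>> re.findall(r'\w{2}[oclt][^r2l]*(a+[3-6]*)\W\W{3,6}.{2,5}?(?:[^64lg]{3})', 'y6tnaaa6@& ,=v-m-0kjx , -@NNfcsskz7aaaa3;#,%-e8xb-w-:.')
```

Pattern: exactly 2 of a word character, then one of [oclt], then zero or more of any character except [r2l]; then one or more of a literal 'a', then zero or more of a character in [3-6] (captured); then a non-word character, then 3 to 6 of a non-word character; then 2 to 5 of any character (lazy); then exactly 3 of any character except [64lg] (non-capturing group).
Matches: at [0:50] match 'y6tnaaa6@& ,=v-m-0kjx , -@NNfcsskz7aaaa3;#,%-e8xb-', group 1 = 'a3'.
With a single group, `findall` returns only what that group captured — 1 item.

['a3']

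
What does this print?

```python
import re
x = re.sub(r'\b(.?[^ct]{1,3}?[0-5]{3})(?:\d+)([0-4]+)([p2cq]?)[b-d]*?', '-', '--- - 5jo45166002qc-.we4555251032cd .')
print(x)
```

--- - -c-d .

The pattern matches a word boundary (`\b`, zero-width); then optionally any character, then 1 to 3 of any character except [ct] (lazy), then exactly 3 of a character in [0-5] (captured); then one or more of a digit (non-capturing group); then one or more of a character in [0-4] (captured); then optionally one of [p2cq] (captured); then zero or more of a character in [b-d] (lazy).
Matches: at [6:18] → '5jo45166002q'; at [19:34] → '-.we4555251032c'.
Each match is replaced by '-'.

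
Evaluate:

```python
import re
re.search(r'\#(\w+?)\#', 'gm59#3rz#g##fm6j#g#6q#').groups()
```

The match spans [4:9] → '#3rz#'.
Captured: group 1 = '3rz'.

('3rz',)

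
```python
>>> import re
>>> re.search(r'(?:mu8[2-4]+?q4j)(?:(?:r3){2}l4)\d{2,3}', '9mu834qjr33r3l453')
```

None

The pattern matches the literal 'mu8', then one or more of a character in [2-4] (lazy), then the literal 'q4j' (non-capturing group); then the literal 'r3' repeated 2 times, then the literal 'l4' (non-capturing group); then 2 to 3 of a digit.
`re.search` tries every starting position until one works.
Here nothing in the string fits, so the call returns None.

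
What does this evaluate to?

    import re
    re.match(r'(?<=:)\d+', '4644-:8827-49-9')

None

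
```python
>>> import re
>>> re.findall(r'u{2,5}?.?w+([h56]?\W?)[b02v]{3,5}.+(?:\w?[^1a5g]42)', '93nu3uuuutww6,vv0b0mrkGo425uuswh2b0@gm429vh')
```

['6,']

This matches 2 to 5 of the literal 'u' (lazy), then optionally any character, then one or more of a literal 'w'; then optionally one of [h56], then optionally a non-word character (captured); then 3 to 5 of one of [b02v], then one or more of any character; then optionally a word character, then any character except [1a5g], then the literal '42' (non-capturing group).
With a single group, `findall` returns only what that group captured — 1 item.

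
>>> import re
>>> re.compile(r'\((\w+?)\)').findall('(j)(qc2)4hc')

Matches: at [0:3] match '(j)', group 1 = 'j'; at [3:8] match '(qc2)', group 1 = 'qc2'.
One capturing group, so `findall` returns just the captured substring from each match — 2 in all.

['j', 'qc2']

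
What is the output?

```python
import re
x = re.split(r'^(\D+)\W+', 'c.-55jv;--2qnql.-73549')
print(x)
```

This matches anchored at the start of the string; then one or more of a non-digit (captured); then one or more of a non-word character.
Matches to split on: at [0:3] → 'c.-'.
With a capturing group present, the delimiter's captured portion is kept in the result list.

['', 'c.', '55jv;--2qnql.-73549']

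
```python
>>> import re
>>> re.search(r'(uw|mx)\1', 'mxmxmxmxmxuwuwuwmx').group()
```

'mxmx'

A backreference is literal: `\1` must see the identical characters the first group matched.
The match spans [0:4] → 'mxmx'.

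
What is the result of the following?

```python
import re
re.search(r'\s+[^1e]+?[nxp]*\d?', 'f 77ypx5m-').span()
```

(1, 4)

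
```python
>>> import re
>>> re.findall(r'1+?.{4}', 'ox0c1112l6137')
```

['1112l']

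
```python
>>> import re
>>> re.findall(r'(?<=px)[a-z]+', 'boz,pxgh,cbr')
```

['gh']

The positive lookaround only admits positions where the adjacent text matches; those characters stay outside the span.
`findall` yields the raw match text (1 of them) because the pattern has no groups.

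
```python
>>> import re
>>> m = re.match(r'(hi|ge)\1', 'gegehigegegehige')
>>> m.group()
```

The backreference `\1` re-matches whatever the first group consumed, character for character.
`re.match` won't scan ahead — the pattern has to work from the very first character.
The match spans [0:4] → 'gege'.
Captured: group 1 = 'ge'.

'gege'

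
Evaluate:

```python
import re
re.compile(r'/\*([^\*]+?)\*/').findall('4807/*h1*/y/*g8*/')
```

Scanning left to right: at [4:10] match '/*h1*/', group 1 = 'h1'; at [11:17] match '/*g8*/', group 1 = 'g8'.
With a single group, `findall` returns only what that group captured — 2 items.

['h1', 'g8']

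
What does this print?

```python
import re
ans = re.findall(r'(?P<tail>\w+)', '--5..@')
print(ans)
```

['5']

This matches one or more of a word character (captured as 'tail').
Scanning left to right: at [2:3] match '5', group 1 = '5'.
With a single group, `findall` returns only what that group captured — 1 item.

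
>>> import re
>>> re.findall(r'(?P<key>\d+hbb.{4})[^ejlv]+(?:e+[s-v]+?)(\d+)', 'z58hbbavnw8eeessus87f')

[('58hbbavnw', '87')]

This matches one or more of a digit, then the literal 'hbb', then exactly 4 of any character (captured as 'key'); then one or more of any character except [ejlv]; then one or more of the literal 'e', then one or more of a character in [s-v] (lazy) (non-capturing group); then one or more of a digit (captured).
Matches: at [1:20] match '58hbbavnw8eeessus87', groups = ('58hbbavnw', '87').
2 groups means the one result is a tuple of 2 captured strings — 1 here.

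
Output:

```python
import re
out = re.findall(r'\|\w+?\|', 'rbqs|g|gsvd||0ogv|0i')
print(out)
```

['|g|', '|0ogv|']

Since nothing is captured, `findall` lists the 2 matched substrings directly.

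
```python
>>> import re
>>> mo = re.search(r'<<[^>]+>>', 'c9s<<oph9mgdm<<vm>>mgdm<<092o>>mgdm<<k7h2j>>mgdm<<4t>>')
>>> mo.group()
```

The match spans [3:19] → '<<oph9mgdm<<vm>>'.

'<<oph9mgdm<<vm>>'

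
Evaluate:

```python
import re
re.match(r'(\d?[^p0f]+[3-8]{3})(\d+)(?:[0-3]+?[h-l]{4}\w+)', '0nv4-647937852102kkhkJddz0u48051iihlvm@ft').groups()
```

The pattern matches optionally a digit, then one or more of any character except [p0f], then exactly 3 of a character in [3-8] (captured); then one or more of a digit (captured); then one or more of a character in [0-3] (lazy), then exactly 4 of a character in [h-l], then one or more of a word character (non-capturing group).
With `match`, the pattern is implicitly anchored at the beginning.
The match spans [0:38] → '0nv4-647937852102kkhkJddz0u48051iihlvm'.
Captured: group 1 = '0nv4-64793785', group 2 = '210'.

('0nv4-64793785', '210')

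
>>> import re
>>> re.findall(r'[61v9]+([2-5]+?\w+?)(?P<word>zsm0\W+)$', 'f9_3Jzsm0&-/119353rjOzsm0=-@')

[('353rjO', 'zsm0=-@')]

This matches one or more of one of [61v9]; then one or more of a character in [2-5] (lazy), then one or more of a word character (lazy) (captured); then the literal 'z', then the literal 'sm0', then one or more of a non-word character (captured as 'word'); then anchored at the end.
Matches: at [12:28] match '119353rjOzsm0=-@', groups = ('353rjO', 'zsm0=-@').
2 groups means the one result is a tuple of 2 captured strings — 1 here.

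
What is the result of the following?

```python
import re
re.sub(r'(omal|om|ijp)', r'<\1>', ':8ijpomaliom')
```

Alternation isn't longest-match — the leftmost alternative that fits at this position is chosen.
Matches: at [2:5] → 'ijp'; at [5:9] → 'omal'; at [10:12] → 'om'.
The replacement refers to a captured group, so each match is rewritten using its own captured text.

':8<ijp><omal>i<om>'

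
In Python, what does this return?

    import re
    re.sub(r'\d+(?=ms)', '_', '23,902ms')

'23,_ms'

The positive lookaround only admits positions where the adjacent text matches; those characters stay outside the span.
Matches: at [3:6] → '902'.
Each match is replaced by '_'.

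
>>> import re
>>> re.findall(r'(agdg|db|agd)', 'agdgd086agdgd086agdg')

The regex engine tests alternatives in the order written; an earlier branch that matches wins even if a later one would match more.
Walking the string: at [0:4] match 'agdg', group 1 = 'agdg'; at [8:12] match 'agdg', group 1 = 'agdg'; at [16:20] match 'agdg', group 1 = 'agdg'.
Because there's exactly one group, `findall` drops the full match and keeps group 1 from each hit.

['agdg', 'agdg', 'agdg']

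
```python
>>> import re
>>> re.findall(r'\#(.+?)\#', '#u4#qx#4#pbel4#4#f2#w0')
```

['u4', '4', '4']

A non-greedy quantifier consumes as few characters as it can — just enough that the remainder of the pattern still matches from where it stops; whatever follows it matches normally.
`findall` collects group 1 from each match (3 total).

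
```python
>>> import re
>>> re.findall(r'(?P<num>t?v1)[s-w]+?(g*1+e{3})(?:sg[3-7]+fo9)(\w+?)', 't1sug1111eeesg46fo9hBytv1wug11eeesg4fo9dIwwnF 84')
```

This matches optionally a literal 't', then the literal 'v1' (captured as 'num'); then one or more of a character in [s-w] (lazy); then zero or more of a literal 'g', then one or more of the literal '1', then exactly 3 of a literal 'e' (captured); then the literal 'sg', then one or more of a character in [3-7], then the literal 'fo9' (non-capturing group); then one or more of a word character (lazy) (captured).
A non-greedy quantifier consumes as few characters as it can — just enough that the remainder of the pattern still matches from where it stops; whatever follows it matches normally.
Matches: at [22:40] match 'tv1wug11eeesg4fo9d', groups = ('tv1', 'g11eee', 'd').
With 3 capturing groups, `findall` returns a 3-tuple per match.

[('tv1', 'g11eee', 'd')]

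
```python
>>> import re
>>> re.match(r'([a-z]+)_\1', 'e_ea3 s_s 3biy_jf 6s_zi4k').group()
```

'e_e'

`re.match` won't scan ahead — the pattern has to work from the very first character.
The match spans [0:3] → 'e_e'.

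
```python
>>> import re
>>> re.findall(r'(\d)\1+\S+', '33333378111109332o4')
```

['3']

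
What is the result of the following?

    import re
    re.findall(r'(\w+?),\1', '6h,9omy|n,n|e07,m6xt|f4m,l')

['n']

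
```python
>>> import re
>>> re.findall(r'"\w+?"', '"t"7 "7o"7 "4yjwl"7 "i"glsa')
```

No capturing groups, so `findall` returns the 4 full match strings.

['"t"', '"7o"', '"4yjwl"', '"i"']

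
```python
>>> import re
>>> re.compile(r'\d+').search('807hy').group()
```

The pattern matches one or more of a digit.
The match spans [0:3] → '807'.

'807'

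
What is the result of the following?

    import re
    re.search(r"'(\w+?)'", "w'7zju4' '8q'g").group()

`re.search` tries every starting position until one works.
The match spans [1:8] → "'7zju4'".
Captured: group 1 = '7zju4'.

"'7zju4'"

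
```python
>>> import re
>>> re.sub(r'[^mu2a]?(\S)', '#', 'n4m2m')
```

'####'

The pattern matches optionally any character except [mu2a]; then a non-whitespace character (captured).
Matches: at [0:2] → 'n4'; at [2:3] → 'm'; at [3:4] → '2'; at [4:5] → 'm'.
`sub` substitutes '#' at each match site.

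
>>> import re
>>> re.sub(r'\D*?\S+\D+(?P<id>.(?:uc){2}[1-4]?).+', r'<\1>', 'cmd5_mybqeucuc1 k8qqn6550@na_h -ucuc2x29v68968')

'<eucuc1>'

This matches zero or more of a non-digit (lazy), then one or more of a non-whitespace character, then one or more of a non-digit; then any character, then the literal 'uc' repeated 2 times, then optionally a character in [1-4] (captured as 'id'); then one or more of any character.
Matches: at [0:46] → 'cmd5_mybqeucuc1 k8qqn6550@na_h -ucuc2x29v68968'.
The replacement refers to a captured group, so each match is rewritten using its own captured text.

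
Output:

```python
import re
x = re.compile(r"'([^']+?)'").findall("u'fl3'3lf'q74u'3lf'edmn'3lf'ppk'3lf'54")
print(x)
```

['fl3', 'q74u', 'edmn', 'ppk']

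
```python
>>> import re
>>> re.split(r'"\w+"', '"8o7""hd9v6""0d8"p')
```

Each match becomes a cut point; 4 segments remain.

['', '', '', 'p']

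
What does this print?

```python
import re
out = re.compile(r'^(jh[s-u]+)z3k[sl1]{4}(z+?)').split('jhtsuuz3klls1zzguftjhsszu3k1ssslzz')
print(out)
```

Lazy quantifiers expand one character at a time until the remainder of the pattern can match.
`re.split` interleaves the captured-group text with the surrounding fragments.

['', 'jhtsuu', 'z', 'zguftjhsszu3k1ssslzz']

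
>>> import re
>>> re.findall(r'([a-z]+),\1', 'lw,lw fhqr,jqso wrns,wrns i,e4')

['lw', 'wrns']

A backreference is literal: `\1` must see the identical characters the first group matched.
Scanning left to right: at [0:5] match 'lw,lw', group 1 = 'lw'; at [16:25] match 'wrns,wrns', group 1 = 'wrns'.
One capturing group, so `findall` returns just the captured substring from each match — 2 in all.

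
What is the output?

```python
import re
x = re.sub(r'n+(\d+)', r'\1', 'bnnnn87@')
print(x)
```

b87@

This matches one or more of a literal 'n'; then one or more of a digit (captured).
Matches: at [1:7] → 'nnnn87'.
Each match is replaced using the text its own group 1 captured.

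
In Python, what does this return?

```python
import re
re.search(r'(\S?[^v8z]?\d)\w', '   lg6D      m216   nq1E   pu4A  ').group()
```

'lg6D'

The pattern matches optionally a non-whitespace character, then optionally any character except [v8z], then a digit (captured); then a word character.
The match spans [3:7] → 'lg6D'.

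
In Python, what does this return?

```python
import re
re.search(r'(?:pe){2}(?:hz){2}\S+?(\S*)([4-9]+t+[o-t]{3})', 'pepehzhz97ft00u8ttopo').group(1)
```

'7ft00u'

The pattern matches the literal 'pe' repeated 2 times, then the literal 'hz' repeated 2 times; then one or more of a non-whitespace character (lazy); then zero or more of a non-whitespace character (captured); then one or more of a character in [4-9], then one or more of the literal 't', then exactly 3 of a character in [o-t] (captured).
A `+?`/`*?`/`{m,n}?` starts at its minimum and grows only as far as needed for what follows to match.
`re.search` tries every starting position until one works.
The match spans [0:21] → 'pepehzhz97ft00u8ttopo'.
Captured: group 1 = '7ft00u', group 2 = '8ttopo'.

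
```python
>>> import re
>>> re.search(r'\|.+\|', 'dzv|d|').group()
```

'|d|'

`re.search` tries every starting position until one works.
The match spans [3:6] → '|d|'.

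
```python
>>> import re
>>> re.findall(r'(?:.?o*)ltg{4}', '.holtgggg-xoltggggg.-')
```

The pattern matches optionally any character, then zero or more of the literal 'o' (non-capturing group); then the literal 'lt', then exactly 4 of the literal 'g'.
No capturing groups, so `findall` returns the 2 full match strings.

['holtgggg', 'xoltgggg']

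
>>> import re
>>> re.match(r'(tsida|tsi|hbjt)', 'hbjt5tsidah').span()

(0, 4)

With `match`, the pattern is implicitly anchored at the beginning.
The match spans [0:4] → 'hbjt'.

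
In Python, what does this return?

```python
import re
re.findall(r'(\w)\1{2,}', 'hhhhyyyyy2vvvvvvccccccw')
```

['h', 'y', 'v', 'c']

After group 1 captures some text, `\1` only succeeds where that same text appears again.
Scanning left to right: at [0:4] match 'hhhh', group 1 = 'h'; at [4:9] match 'yyyyy', group 1 = 'y'; at [10:16] match 'vvvvvv', group 1 = 'v'; at [16:22] match 'cccccc', group 1 = 'c'.
One capturing group, so `findall` returns just the captured substring from each match — 4 in all.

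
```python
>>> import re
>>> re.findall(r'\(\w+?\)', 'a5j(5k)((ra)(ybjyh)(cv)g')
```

['(5k)', '(ra)', '(ybjyh)', '(cv)']

Matches: at [3:7] → '(5k)'; at [8:12] → '(ra)'; at [12:19] → '(ybjyh)'; at [19:23] → '(cv)'.
With no groups in the pattern, `findall` gives back each whole match — 4 here.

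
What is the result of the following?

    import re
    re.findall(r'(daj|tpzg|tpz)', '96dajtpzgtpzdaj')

['daj', 'tpzg', 'tpz', 'daj']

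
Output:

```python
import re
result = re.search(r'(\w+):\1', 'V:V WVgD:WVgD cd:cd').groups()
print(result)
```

('V',)

After group 1 captures some text, `\1` only succeeds where that same text appears again.
`re.search` tries every starting position until one works.
The match spans [0:3] → 'V:V'.
Captured: group 1 = 'V'.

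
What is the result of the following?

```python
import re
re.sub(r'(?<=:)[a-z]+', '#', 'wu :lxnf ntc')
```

'wu :# ntc'

The positive lookaround only admits positions where the adjacent text matches; those characters stay outside the span.
Matches: at [4:8] → 'lxnf'.
Every occurrence is swapped for '#'.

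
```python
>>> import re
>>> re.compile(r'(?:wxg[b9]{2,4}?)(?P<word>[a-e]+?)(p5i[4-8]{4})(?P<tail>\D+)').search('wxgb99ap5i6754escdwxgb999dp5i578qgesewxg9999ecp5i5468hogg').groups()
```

('a', 'p5i6754', 'escdwxgb')

The pattern matches the literal 'wxg', then 2 to 4 of one of [b9] (lazy) (non-capturing group); then one or more of a character in [a-e] (lazy) (captured as 'word'); then the literal 'p5i', then exactly 4 of a character in [4-8] (captured); then one or more of a non-digit (captured as 'tail').
`re.search` scans for the first position where the pattern succeeds.
The match spans [0:22] → 'wxgb99ap5i6754escdwxgb'.
Captured: group 1 = 'a', group 2 = 'p5i6754', group 3 = 'escdwxgb'.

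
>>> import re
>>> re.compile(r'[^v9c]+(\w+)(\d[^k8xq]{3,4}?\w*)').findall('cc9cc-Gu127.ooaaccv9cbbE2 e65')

2 groups means the one result is a tuple of 2 captured strings — 1 here.

[('ccv9cbbE', '2 e65')]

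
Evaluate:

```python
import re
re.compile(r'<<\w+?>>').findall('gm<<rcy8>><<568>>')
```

['<<rcy8>>', '<<568>>']

Walking the string: at [2:10] → '<<rcy8>>'; at [10:17] → '<<568>>'.
No capturing groups, so `findall` returns the 2 full match strings.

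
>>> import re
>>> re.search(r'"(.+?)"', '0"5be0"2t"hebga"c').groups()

The match spans [1:7] → '"5be0"'.
Captured: group 1 = '5be0'.

('5be0',)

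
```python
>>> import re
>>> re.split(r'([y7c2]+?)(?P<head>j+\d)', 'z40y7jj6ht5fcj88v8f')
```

['z40', 'y7', 'jj6', 'ht5f', 'c', 'j8', '8v8f']

This matches one or more of one of [y7c2] (lazy) (captured); then one or more of a literal 'j', then a digit (captured as 'head').
With a capturing group present, the delimiter's captured portion is kept in the result list.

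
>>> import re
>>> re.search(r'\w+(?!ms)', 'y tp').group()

`(?!…)`/`(?<!…)` only lets a position through if the neighbouring text does NOT match; no characters are consumed.
`search` walks the string left to right and returns the first match it finds.
The match spans [0:1] → 'y'.

'y'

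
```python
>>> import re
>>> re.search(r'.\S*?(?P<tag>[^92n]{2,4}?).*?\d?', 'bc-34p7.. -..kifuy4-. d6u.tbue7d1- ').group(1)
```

'c-'

The match spans [0:4] → 'bc-3'.
Captured: group 1 = 'c-'.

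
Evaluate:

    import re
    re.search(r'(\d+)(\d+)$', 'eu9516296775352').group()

This matches one or more of a digit (captured); then one or more of a digit (captured); then anchored at the end.
`search` walks the string left to right and returns the first match it finds.
The match spans [2:15] → '9516296775352'.
Captured: group 1 = '951629677535', group 2 = '2'.

'9516296775352'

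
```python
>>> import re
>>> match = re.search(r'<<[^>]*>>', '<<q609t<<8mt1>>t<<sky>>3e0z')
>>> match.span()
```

(0, 15)

The match spans [0:15] → '<<q609t<<8mt1>>'.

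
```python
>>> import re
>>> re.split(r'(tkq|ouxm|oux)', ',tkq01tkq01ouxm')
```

Alternation isn't longest-match — the leftmost alternative that fits at this position is chosen.
Matches to split on: at [1:4] → 'tkq'; at [6:9] → 'tkq'; at [11:15] → 'ouxm'.
`re.split` interleaves the captured-group text with the surrounding fragments.

[',', 'tkq', '01', 'tkq', '01', 'ouxm', '']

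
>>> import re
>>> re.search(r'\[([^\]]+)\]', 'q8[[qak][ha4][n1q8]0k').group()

'[[qak]'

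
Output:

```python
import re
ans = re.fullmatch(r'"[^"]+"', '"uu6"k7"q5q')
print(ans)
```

`fullmatch` succeeds only if the pattern covers the string from start to end.
Here there's no way to consume every character, so the call returns None.

None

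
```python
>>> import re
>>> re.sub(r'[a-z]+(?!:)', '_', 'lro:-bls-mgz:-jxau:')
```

Because the assertion is negative and zero-width, positions next to the forbidden text are skipped.
`sub` substitutes '_' at each match site.

'_o:-_-_z:-_u:'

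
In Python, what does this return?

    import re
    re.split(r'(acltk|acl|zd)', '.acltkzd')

['.', 'acltk', '', 'zd', '']

The regex engine tests alternatives in the order written; an earlier branch that matches wins even if a later one would match more.
Matches to split on: at [1:6] → 'acltk'; at [6:8] → 'zd'.
With a capturing group present, the delimiter's captured portion is kept in the result list.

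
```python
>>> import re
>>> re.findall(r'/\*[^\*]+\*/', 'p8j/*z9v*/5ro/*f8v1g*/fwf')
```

['/*z9v*/', '/*f8v1g*/']

Scanning left to right: at [3:10] → '/*z9v*/'; at [13:22] → '/*f8v1g*/'.
No capturing groups, so `findall` returns the 2 full match strings.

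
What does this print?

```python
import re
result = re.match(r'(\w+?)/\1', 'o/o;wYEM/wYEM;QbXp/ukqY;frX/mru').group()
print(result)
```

o/o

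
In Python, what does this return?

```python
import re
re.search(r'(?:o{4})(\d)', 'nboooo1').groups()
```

The match spans [2:7] → 'oooo1'.
Captured: group 1 = '1'.

('1',)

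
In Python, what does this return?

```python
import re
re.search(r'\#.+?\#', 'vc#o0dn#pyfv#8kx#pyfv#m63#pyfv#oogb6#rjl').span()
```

Lazy quantifiers expand one character at a time until the remainder of the pattern can match.
`search` walks the string left to right and returns the first match it finds.
The match spans [2:8] → '#o0dn#'.

(2, 8)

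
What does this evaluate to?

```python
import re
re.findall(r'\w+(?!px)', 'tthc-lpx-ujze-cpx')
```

A negative assertion filters positions out without eating any characters.
Scanning left to right: at [0:4] → 'tthc'; at [5:8] → 'lpx'; at [9:13] → 'ujze'; at [14:17] → 'cpx'.
Since nothing is captured, `findall` lists the 4 matched substrings directly.

['tthc', 'lpx', 'ujze', 'cpx']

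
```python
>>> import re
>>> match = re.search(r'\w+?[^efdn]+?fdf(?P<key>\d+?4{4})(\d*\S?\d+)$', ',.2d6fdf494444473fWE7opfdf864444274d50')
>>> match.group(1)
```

'864444'

This matches one or more of a word character (lazy); then one or more of any character except [efdn] (lazy), then the literal 'fdf'; then one or more of a digit (lazy), then exactly 4 of a literal '4' (captured as 'key'); then zero or more of a digit, then optionally a non-whitespace character, then one or more of a digit (captured); then anchored at the end.
`re.search` tries every starting position until one works.
The match spans [2:38] → '2d6fdf494444473fWE7opfdf864444274d50'.
Captured: group 1 = '864444', group 2 = '274d50'.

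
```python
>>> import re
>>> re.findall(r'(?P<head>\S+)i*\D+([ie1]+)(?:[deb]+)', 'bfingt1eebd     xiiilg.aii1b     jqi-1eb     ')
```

[('bfingt1eebd', '1'), ('jqi', '1e')]

Pattern: one or more of a non-whitespace character (captured as 'head'); then zero or more of the literal 'i', then one or more of a non-digit; then one or more of one of [ie1] (captured); then one or more of one of [deb] (non-capturing group).
Scanning left to right: at [0:28] match 'bfingt1eebd     xiiilg.aii1b', groups = ('bfingt1eebd', '1'); at [33:40] match 'jqi-1eb', groups = ('jqi', '1e').
With 2 capturing groups, `findall` returns a 2-tuple per match.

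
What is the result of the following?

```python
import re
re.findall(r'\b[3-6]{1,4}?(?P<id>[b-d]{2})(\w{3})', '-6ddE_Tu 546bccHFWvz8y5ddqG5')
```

The pattern matches a word boundary (`\b`, zero-width); then 1 to 4 of a character in [3-6] (lazy); then exactly 2 of a character in [b-d] (captured as 'id'); then exactly 3 of a word character (captured).
Matches: at [1:7] match '6ddE_T', groups = ('dd', 'E_T'); at [9:17] match '546bccHF', groups = ('bc', 'cHF').
With 2 capturing groups, `findall` returns a 2-tuple per match.

[('dd', 'E_T'), ('bc', 'cHF')]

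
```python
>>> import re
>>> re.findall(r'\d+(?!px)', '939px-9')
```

Because the assertion is negative and zero-width, positions next to the forbidden text are skipped.
With no groups in the pattern, `findall` gives back each whole match — 2 here.

['93', '9']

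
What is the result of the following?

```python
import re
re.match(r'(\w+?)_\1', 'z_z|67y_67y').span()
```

(0, 3)

After group 1 captures some text, `\1` only succeeds where that same text appears again.
With `match`, the pattern is implicitly anchored at the beginning.
The match spans [0:3] → 'z_z'.
Captured: group 1 = 'z'.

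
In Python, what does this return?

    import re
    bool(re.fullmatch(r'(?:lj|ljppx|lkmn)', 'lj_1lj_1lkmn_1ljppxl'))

False

For `fullmatch`, every character of the input must be accounted for by the pattern.
Here there's no way to consume every character, so the call returns None, and `bool(None)` is False.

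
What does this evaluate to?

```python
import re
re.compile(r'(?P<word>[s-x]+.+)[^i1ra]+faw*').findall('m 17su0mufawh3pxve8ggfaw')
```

['su0mufawh3pxve8g']

The pattern matches one or more of a character in [s-x], then one or more of any character (captured as 'word'); then one or more of any character except [i1ra], then the literal 'fa', then zero or more of a literal 'w'.
With a single group, `findall` returns only what that group captured — 1 item.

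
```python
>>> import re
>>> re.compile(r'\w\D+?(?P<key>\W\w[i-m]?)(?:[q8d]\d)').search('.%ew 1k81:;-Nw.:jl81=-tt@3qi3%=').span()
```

Pattern: a word character, then one or more of a non-digit (lazy); then a non-word character, then a word character, then optionally a character in [i-m] (captured as 'key'); then one of [q8d], then a digit (non-capturing group).
The match spans [2:9] → 'ew 1k81'.

(2, 9)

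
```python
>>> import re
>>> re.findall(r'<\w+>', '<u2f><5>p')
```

['<u2f>', '<5>']

No capturing groups, so `findall` returns the 2 full match strings.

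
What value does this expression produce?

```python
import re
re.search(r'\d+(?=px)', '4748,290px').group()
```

'290'

The lookaround is zero-width — it requires the adjacent text to match without consuming it, so the asserted text isn't part of the match.
`re.search` scans for the first position where the pattern succeeds.
The match spans [5:8] → '290'.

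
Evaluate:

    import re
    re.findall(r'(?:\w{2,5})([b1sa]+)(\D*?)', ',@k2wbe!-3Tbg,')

[('b', ''), ('b', '')]

The pattern matches 2 to 5 of a word character (non-capturing group); then one or more of one of [b1sa] (captured); then zero or more of a non-digit (lazy) (captured).
Scanning left to right: at [2:6] match 'k2wb', groups = ('b', ''); at [9:12] match '3Tb', groups = ('b', '').
Multiple groups make `findall` return tuples — one 2-tuple for each match.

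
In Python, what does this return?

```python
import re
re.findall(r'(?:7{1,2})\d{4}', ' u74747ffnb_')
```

['74747']

This matches 1 to 2 of a literal '7' (non-capturing group); then exactly 4 of a digit.
Scanning left to right: at [2:7] → '74747'.
No capturing groups, so `findall` returns the 1 full match string.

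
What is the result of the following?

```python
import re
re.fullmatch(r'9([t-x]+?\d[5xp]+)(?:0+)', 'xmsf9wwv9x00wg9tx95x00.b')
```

For `fullmatch`, every character of the input must be accounted for by the pattern.
Here there's no way to consume every character, so the call returns None.

None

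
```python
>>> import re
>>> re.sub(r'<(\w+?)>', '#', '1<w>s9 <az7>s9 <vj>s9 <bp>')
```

Every occurrence is swapped for '#'.

'1#s9 #s9 #s9 #'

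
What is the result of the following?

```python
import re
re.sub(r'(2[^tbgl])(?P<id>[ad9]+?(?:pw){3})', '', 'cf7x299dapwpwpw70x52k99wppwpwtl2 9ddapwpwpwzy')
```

Each match is replaced by ''.

'cf7x70x52k99wppwpwtlzy'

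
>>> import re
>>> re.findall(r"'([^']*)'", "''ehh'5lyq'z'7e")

['', '5lyq']

Scanning left to right: at [0:2] match "''", group 1 = ''; at [5:11] match "'5lyq'", group 1 = '5lyq'.
`findall` collects group 1 from each match (2 total).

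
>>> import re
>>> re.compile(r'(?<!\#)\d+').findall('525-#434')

Because the assertion is negative and zero-width, positions next to the forbidden text are skipped.
`findall` yields the raw match text (2 of them) because the pattern has no groups.

['525', '34']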